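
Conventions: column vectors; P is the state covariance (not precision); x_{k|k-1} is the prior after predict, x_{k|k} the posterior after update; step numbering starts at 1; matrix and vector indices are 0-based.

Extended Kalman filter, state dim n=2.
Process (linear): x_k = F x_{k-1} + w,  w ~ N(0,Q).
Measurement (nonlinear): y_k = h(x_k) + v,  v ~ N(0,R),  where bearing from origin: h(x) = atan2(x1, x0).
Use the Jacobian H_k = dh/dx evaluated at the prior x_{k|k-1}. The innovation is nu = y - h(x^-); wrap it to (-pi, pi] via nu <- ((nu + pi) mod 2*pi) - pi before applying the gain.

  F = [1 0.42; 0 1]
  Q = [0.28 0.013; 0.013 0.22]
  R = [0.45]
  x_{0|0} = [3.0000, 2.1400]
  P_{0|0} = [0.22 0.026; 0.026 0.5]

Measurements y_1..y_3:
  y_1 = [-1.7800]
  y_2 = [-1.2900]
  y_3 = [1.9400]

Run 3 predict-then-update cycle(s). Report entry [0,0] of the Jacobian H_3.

step 1: x^-=[3.8988, 2.1400]  P^-=[0.6100 0.2490; 0.2490 0.7200]  H_jac=[-0.1082 0.1971]  S=[0.4745]  K=[-0.0357; 0.2423]  nu=[-2.2820]  x^+=[3.9802, 1.5870]  P^+=[0.6094 0.2531; 0.2531 0.6921]
step 2: x^-=[4.6467, 1.5870]  P^-=[1.2241 0.5568; 0.5568 0.9121]  H_jac=[-0.0658 0.1927]  S=[0.4751]  K=[0.0563; 0.2929]  nu=[-1.6191]  x^+=[4.5556, 1.1128]  P^+=[1.2226 0.5490; 0.5490 0.8714]
step 3: x^-=[5.0230, 1.1128]  P^-=[2.1175 0.9280; 0.9280 1.0914]  H_jac=[-0.0420 0.1898]  S=[0.4782]  K=[0.1821; 0.3515]  nu=[1.7220]  x^+=[5.3365, 1.7181]  P^+=[2.1016 0.8973; 0.8973 1.0323]

H_jac[0,0] = -0.0420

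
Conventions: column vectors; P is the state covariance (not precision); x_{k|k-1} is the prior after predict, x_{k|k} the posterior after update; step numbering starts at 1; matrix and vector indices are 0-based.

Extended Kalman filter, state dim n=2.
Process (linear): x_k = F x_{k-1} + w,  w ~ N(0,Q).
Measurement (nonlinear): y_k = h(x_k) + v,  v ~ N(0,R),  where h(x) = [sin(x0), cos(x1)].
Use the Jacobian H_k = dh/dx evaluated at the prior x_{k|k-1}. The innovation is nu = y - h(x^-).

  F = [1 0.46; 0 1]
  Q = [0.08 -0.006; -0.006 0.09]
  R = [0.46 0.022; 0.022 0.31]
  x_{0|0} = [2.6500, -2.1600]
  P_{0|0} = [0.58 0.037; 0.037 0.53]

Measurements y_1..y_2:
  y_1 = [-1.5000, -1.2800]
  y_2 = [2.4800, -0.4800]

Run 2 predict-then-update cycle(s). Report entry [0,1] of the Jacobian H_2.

H_jac[0,1] = 0.0000

step 1: x^-=[1.6564, -2.1600]  P^-=[0.8062 0.2748; 0.2748 0.6200]  H_jac=[-0.0855 0.0000; 0.0000 0.8314]  S=[0.4659 0.0025; 0.0025 0.7385]  K=[-0.1496 0.3098; -0.0541 0.6981]  nu=[-2.4963, -0.7243]  x^+=[1.8054, -2.5305]  P^+=[0.7251 0.1116; 0.1116 0.2589]
step 2: x^-=[0.6414, -2.5305]  P^-=[0.9625 0.2247; 0.2247 0.3489]  H_jac=[0.8013 0.0000; 0.0000 0.5737]  S=[1.0780 0.1253; 0.1253 0.4248]  K=[0.7043 0.0957; 0.1162 0.4369]  nu=[1.8817, 0.3390]  x^+=[1.9992, -2.1637]  P^+=[0.4070 0.0787; 0.0787 0.2405]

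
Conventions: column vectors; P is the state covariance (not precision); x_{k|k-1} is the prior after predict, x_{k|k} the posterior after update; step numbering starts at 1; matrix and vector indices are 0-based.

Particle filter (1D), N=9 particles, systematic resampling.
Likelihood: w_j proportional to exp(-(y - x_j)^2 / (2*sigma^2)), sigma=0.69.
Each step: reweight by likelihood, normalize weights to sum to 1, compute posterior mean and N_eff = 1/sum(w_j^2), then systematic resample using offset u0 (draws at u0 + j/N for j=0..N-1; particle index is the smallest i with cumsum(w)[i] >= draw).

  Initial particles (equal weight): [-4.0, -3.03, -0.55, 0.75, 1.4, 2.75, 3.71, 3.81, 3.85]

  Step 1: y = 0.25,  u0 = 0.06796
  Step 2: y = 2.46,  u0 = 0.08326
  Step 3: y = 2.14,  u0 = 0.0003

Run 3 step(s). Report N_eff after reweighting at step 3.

N_eff = 7.8434

step 1: w=[0.0000, 0.0000, 0.3336, 0.5025, 0.1629, 0.0009, 0.0000, 0.0000, 0.0000]  mean=0.4240  Neff=2.5617  idx=[2, 2, 2, 3, 3, 3, 3, 4, 4]
step 2: w=[0.0001, 0.0001, 0.0001, 0.0580, 0.0580, 0.0580, 0.0580, 0.3840, 0.3840]  mean=1.2488  Neff=3.2438  idx=[4, 6, 7, 7, 7, 8, 8, 8, 8]
step 3: w=[0.0313, 0.0313, 0.1339, 0.1339, 0.1339, 0.1339, 0.1339, 0.1339, 0.1339]  mean=1.3593  Neff=7.8434  idx=[0, 2, 3, 4, 4, 5, 6, 7, 8]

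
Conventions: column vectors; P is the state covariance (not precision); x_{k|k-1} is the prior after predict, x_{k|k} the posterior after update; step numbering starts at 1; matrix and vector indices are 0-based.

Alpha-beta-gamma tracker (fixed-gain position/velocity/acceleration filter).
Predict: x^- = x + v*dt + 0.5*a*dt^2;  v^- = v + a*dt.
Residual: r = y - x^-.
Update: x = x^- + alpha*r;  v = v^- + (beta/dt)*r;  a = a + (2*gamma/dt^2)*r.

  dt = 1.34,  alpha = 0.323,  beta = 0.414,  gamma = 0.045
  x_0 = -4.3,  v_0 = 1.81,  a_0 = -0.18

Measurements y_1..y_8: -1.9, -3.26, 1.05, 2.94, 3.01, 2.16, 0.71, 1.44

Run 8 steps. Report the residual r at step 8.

step 1: x_pred=-2.0362  r=0.1362  x^+=-1.9922  v^+=1.6109  a^+=-0.1732
step 2: x_pred=0.0109  r=-3.2709  x^+=-1.0456  v^+=0.3683  a^+=-0.3371
step 3: x_pred=-0.8548  r=1.9048  x^+=-0.2395  v^+=0.5050  a^+=-0.2416
step 4: x_pred=0.2202  r=2.7198  x^+=1.0987  v^+=1.0215  a^+=-0.1053
step 5: x_pred=2.3730  r=0.6370  x^+=2.5787  v^+=1.0772  a^+=-0.0734
step 6: x_pred=3.9563  r=-1.7963  x^+=3.3761  v^+=0.4239  a^+=-0.1634
step 7: x_pred=3.7973  r=-3.0873  x^+=2.8001  v^+=-0.7490  a^+=-0.3182
step 8: x_pred=1.5108  r=-0.0708  x^+=1.4880  v^+=-1.1972  a^+=-0.3217

resid = -0.0708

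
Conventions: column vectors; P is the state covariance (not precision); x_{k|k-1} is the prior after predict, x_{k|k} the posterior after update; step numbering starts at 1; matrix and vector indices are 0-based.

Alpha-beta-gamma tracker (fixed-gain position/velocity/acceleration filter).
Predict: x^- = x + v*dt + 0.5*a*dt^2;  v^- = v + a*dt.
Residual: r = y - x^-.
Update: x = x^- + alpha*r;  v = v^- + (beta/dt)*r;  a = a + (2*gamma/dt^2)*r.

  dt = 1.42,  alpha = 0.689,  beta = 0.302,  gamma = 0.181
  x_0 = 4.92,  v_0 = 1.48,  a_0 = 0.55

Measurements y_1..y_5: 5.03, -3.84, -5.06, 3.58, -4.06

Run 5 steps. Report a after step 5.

a_post = 0.9982

step 1: x_pred=7.5761  r=-2.5461  x^+=5.8218  v^+=1.7195  a^+=0.0929
step 2: x_pred=8.3572  r=-12.1972  x^+=-0.0467  v^+=-0.7426  a^+=-2.0968
step 3: x_pred=-3.2152  r=-1.8448  x^+=-4.4863  v^+=-4.1125  a^+=-2.4280
step 4: x_pred=-12.7739  r=16.3539  x^+=-1.5061  v^+=-4.0822  a^+=0.5080
step 5: x_pred=-6.7906  r=2.7306  x^+=-4.9092  v^+=-2.7801  a^+=0.9982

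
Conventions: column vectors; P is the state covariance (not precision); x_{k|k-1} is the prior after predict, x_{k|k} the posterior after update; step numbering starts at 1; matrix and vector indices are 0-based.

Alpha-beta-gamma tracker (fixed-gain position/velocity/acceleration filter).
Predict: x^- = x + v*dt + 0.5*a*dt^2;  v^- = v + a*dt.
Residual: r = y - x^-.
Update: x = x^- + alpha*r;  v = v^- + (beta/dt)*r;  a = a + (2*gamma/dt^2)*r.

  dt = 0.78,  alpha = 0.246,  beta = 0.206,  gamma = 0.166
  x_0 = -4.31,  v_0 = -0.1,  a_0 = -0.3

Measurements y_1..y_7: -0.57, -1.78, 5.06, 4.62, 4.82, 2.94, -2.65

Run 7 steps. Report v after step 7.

step 1: x_pred=-4.4793  r=3.9093  x^+=-3.5176  v^+=0.6984  a^+=1.8333
step 2: x_pred=-2.4151  r=0.6351  x^+=-2.2589  v^+=2.2961  a^+=2.1798
step 3: x_pred=0.1952  r=4.8648  x^+=1.3919  v^+=5.2812  a^+=4.8345
step 4: x_pred=6.9819  r=-2.3619  x^+=6.4009  v^+=8.4283  a^+=3.5456
step 5: x_pred=14.0536  r=-9.2336  x^+=11.7821  v^+=8.7553  a^+=-1.4931
step 6: x_pred=18.1571  r=-15.2171  x^+=14.4137  v^+=3.5718  a^+=-9.7969
step 7: x_pred=14.2195  r=-16.8695  x^+=10.0696  v^+=-8.5250  a^+=-19.0025

v_post = -8.5250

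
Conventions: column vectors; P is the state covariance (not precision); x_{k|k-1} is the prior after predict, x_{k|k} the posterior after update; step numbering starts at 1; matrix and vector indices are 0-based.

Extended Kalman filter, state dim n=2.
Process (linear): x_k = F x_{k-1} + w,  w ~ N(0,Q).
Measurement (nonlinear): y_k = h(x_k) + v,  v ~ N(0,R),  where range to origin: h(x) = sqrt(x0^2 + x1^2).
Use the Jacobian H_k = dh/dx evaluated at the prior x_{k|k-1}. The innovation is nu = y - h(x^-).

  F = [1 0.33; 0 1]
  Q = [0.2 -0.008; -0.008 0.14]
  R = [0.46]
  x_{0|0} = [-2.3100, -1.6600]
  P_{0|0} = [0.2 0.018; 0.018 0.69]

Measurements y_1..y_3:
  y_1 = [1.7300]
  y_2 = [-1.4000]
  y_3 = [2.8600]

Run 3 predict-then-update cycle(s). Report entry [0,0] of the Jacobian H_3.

H_jac[0,0] = -0.6702

step 1: x^-=[-2.8578, -1.6600]  P^-=[0.4870 0.2377; 0.2377 0.8300]  H_jac=[-0.8647 -0.5023]  S=[1.2400]  K=[-0.4359; -0.5020]  nu=[-1.5749]  x^+=[-2.1713, -0.8695]  P^+=[0.2514 -0.0336; -0.0336 0.5176]
step 2: x^-=[-2.4582, -0.8695]  P^-=[0.4856 0.1292; 0.1292 0.6576]  H_jac=[-0.9428 -0.3335]  S=[1.0459]  K=[-0.4789; -0.3261]  nu=[-4.0074]  x^+=[-0.5391, 0.4373]  P^+=[0.2457 -0.0341; -0.0341 0.5464]
step 3: x^-=[-0.3948, 0.4373]  P^-=[0.4827 0.1382; 0.1382 0.6864]  H_jac=[-0.6702 0.7422]  S=[0.9175]  K=[-0.2408; 0.4543]  nu=[2.2708]  x^+=[-0.9417, 1.4690]  P^+=[0.4295 0.2385; 0.2385 0.4970]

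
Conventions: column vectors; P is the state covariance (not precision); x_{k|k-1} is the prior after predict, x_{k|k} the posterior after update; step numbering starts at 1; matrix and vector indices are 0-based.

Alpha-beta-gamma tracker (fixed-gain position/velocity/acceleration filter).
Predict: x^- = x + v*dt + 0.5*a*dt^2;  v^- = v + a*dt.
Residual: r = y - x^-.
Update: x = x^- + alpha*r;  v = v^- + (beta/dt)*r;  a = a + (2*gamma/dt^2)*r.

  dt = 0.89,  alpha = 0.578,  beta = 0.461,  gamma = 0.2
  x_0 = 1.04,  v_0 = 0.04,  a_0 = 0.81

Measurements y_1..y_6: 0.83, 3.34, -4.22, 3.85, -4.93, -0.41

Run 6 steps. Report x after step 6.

step 1: x_pred=1.3964  r=-0.5664  x^+=1.0690  v^+=0.4675  a^+=0.5240
step 2: x_pred=1.6926  r=1.6474  x^+=2.6448  v^+=1.7872  a^+=1.3559
step 3: x_pred=4.7724  r=-8.9924  x^+=-0.4252  v^+=-1.6640  a^+=-3.1852
step 4: x_pred=-3.1676  r=7.0176  x^+=0.8886  v^+=-0.8638  a^+=0.3587
step 5: x_pred=0.2618  r=-5.1918  x^+=-2.7390  v^+=-3.2338  a^+=-2.2632
step 6: x_pred=-6.5135  r=6.1035  x^+=-2.9857  v^+=-2.0866  a^+=0.8190

x_post = -2.9857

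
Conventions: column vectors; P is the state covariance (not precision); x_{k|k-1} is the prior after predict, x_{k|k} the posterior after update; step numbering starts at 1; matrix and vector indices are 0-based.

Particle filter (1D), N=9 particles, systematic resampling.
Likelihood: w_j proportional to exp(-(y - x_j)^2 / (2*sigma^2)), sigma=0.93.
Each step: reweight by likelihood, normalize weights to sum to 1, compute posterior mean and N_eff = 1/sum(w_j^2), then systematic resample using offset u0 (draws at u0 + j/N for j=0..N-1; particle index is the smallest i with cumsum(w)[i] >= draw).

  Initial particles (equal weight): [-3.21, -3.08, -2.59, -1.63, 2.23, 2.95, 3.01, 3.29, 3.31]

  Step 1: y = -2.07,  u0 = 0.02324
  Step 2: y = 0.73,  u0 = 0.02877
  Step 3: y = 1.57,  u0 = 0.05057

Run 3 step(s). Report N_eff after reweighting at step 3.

step 1: w=[0.1700, 0.1998, 0.3081, 0.3221, 0.0000, 0.0000, 0.0000, 0.0000, 0.0000]  mean=-2.4840  Neff=3.7382  idx=[0, 0, 1, 1, 2, 2, 3, 3, 3]
step 2: w=[0.0010, 0.0010, 0.0018, 0.0018, 0.0138, 0.0138, 0.3222, 0.3222, 0.3222]  mean=-1.6650  Neff=3.2059  idx=[5, 6, 6, 7, 7, 7, 8, 8, 8]
step 3: w=[0.0021, 0.1247, 0.1247, 0.1247, 0.1247, 0.1247, 0.1247, 0.1247, 0.1247]  mean=-1.6320  Neff=8.0334  idx=[1, 2, 3, 4, 4, 5, 6, 7, 8]

N_eff = 8.0334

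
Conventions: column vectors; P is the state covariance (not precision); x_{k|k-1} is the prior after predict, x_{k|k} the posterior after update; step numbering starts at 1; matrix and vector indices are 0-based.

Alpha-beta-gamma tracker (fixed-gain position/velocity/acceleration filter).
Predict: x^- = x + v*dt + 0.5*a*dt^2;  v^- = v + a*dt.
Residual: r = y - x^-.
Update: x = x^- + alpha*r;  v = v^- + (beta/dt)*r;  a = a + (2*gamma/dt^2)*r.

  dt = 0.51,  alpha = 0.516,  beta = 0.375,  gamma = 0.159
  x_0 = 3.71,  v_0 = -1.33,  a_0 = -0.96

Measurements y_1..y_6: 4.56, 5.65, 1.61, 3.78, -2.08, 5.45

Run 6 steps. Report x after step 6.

x_post = 1.3075

step 1: x_pred=2.9069  r=1.6531  x^+=3.7599  v^+=-0.6041  a^+=1.0611
step 2: x_pred=3.5898  r=2.0602  x^+=4.6529  v^+=1.4520  a^+=3.5799
step 3: x_pred=5.8590  r=-4.2490  x^+=3.6665  v^+=0.1535  a^+=-1.6148
step 4: x_pred=3.5348  r=0.2452  x^+=3.6613  v^+=-0.4897  a^+=-1.3150
step 5: x_pred=3.2405  r=-5.3205  x^+=0.4951  v^+=-5.0726  a^+=-7.8199
step 6: x_pred=-3.1089  r=8.5589  x^+=1.3075  v^+=-2.7675  a^+=2.6442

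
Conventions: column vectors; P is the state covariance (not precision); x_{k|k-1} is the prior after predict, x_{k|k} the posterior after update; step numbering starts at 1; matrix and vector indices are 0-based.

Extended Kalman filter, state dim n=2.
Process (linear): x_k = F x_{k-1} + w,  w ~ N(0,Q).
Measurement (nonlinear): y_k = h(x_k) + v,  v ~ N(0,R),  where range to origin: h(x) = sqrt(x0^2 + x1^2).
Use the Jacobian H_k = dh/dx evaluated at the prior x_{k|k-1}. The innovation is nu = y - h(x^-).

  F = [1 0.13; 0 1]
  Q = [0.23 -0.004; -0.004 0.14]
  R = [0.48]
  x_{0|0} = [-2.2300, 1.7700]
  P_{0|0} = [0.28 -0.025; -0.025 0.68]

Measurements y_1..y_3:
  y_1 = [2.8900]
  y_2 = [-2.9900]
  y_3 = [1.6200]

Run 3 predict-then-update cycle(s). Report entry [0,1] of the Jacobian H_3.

step 1: x^-=[-1.9999, 1.7700]  P^-=[0.5150 0.0594; 0.0594 0.8200]  H_jac=[-0.7488 0.6628]  S=[1.0700]  K=[-0.3236; 0.4663]  nu=[0.2193]  x^+=[-2.0709, 1.8723]  P^+=[0.4029 0.2209; 0.2209 0.5873]
step 2: x^-=[-1.8275, 1.8723]  P^-=[0.7003 0.2932; 0.2932 0.7273]  H_jac=[-0.6985 0.7156]  S=[0.9010]  K=[-0.3100; 0.3503]  nu=[-5.6063]  x^+=[-0.0895, -0.0919]  P^+=[0.6137 0.3911; 0.3911 0.6167]
step 3: x^-=[-0.1015, -0.0919]  P^-=[0.9558 0.4673; 0.4673 0.7567]  H_jac=[-0.7413 -0.6712]  S=[1.8111]  K=[-0.5644; -0.4717]  nu=[1.4831]  x^+=[-0.9385, -0.7915]  P^+=[0.3789 -0.0149; -0.0149 0.3538]

H_jac[0,1] = -0.6712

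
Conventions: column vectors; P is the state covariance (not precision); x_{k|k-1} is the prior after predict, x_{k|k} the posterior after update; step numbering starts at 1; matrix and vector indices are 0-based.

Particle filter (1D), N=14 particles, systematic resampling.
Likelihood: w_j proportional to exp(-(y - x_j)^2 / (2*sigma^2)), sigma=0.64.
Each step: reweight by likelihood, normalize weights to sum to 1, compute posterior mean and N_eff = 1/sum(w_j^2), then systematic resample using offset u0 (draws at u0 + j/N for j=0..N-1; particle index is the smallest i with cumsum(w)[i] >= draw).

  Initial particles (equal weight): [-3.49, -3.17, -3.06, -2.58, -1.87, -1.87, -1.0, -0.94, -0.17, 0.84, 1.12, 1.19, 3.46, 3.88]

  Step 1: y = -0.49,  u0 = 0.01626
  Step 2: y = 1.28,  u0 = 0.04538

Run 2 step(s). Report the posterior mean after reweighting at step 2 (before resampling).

step 1: w=[0.0000, 0.0001, 0.0001, 0.0017, 0.0352, 0.0352, 0.2617, 0.2807, 0.3172, 0.0415, 0.0152, 0.0115, 0.0000, 0.0000]  mean=-0.6505  Neff=3.9608  idx=[4, 6, 6, 6, 6, 7, 7, 7, 7, 8, 8, 8, 8, 9]
step 2: w=[0.0000, 0.0016, 0.0016, 0.0016, 0.0016, 0.0022, 0.0022, 0.0022, 0.0022, 0.0690, 0.0690, 0.0690, 0.0690, 0.7090]  mean=0.5341  Neff=1.9165  idx=[9, 10, 11, 12, 13, 13, 13, 13, 13, 13, 13, 13, 13, 13]

post_mean = 0.5341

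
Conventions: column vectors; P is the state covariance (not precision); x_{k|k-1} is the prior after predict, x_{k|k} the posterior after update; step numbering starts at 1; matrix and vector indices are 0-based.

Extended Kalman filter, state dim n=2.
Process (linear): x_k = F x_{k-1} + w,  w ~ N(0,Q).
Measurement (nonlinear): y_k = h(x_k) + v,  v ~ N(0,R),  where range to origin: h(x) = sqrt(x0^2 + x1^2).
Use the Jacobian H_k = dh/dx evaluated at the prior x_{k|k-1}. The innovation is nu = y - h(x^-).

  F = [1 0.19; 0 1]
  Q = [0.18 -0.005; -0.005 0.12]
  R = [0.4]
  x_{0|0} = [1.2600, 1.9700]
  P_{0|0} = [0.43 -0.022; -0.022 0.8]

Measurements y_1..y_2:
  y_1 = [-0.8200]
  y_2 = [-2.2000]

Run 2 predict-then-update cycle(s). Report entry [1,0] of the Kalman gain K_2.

K[1,0] = -0.1551

step 1: x^-=[1.6343, 1.9700]  P^-=[0.6305 0.1250; 0.1250 0.9200]  H_jac=[0.6385 0.7696]  S=[1.3248]  K=[0.3765; 0.5947]  nu=[-3.3797]  x^+=[0.3619, -0.0399]  P^+=[0.4427 -0.1716; -0.1716 0.4515]
step 2: x^-=[0.3543, -0.0399]  P^-=[0.5738 -0.0908; -0.0908 0.5715]  H_jac=[0.9937 -0.1118]  S=[0.9940]  K=[0.5839; -0.1551]  nu=[-2.5566]  x^+=[-1.1384, 0.3566]  P^+=[0.2349 -0.0008; -0.0008 0.5475]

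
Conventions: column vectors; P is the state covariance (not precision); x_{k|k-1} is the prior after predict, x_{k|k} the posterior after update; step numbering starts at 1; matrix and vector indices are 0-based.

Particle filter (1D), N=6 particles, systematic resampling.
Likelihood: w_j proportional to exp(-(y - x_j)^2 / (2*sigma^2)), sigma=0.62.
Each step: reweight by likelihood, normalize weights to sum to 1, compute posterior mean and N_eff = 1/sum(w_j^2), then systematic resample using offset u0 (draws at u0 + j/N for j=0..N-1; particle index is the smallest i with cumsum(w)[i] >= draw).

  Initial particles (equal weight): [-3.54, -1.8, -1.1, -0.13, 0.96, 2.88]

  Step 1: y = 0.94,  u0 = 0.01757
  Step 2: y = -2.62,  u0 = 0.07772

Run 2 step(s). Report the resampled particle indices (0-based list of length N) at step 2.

step 1: w=[0.0000, 0.0000, 0.0036, 0.1823, 0.8080, 0.0060]  mean=0.7653  Neff=1.4575  idx=[3, 3, 4, 4, 4, 4]
step 2: w=[0.4998, 0.4998, 0.0001, 0.0001, 0.0001, 0.0001]  mean=-0.1296  Neff=2.0015  idx=[0, 0, 0, 1, 1, 1]

resampled_idx = [0, 0, 0, 1, 1, 1]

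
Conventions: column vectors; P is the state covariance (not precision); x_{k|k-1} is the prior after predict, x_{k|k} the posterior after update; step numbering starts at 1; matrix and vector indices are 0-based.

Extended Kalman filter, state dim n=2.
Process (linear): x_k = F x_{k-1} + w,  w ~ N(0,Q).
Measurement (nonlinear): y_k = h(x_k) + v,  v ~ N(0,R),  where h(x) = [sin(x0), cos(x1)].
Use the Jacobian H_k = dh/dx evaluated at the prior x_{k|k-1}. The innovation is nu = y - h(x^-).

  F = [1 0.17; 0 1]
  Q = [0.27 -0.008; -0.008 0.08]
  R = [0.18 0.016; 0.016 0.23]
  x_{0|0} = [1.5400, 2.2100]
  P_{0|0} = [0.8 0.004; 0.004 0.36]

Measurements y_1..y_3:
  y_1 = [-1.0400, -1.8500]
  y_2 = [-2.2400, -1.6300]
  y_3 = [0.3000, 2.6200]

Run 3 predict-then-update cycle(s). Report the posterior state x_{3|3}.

x_post = [4.1274, 2.6479]

step 1: x^-=[1.9157, 2.2100]  P^-=[1.0818 0.0572; 0.0572 0.4400]  H_jac=[-0.3381 0.0000; 0.0000 -0.8026]  S=[0.3037 0.0315; 0.0315 0.5134]  K=[-1.2028 -0.0156; 0.0078 -0.6883]  nu=[-1.9811, -1.2534]  x^+=[4.3182, 3.0574]  P^+=[0.6411 0.0284; 0.0284 0.1971]
step 2: x^-=[4.8379, 3.0574]  P^-=[0.9265 0.0539; 0.0539 0.2771]  H_jac=[0.1252 0.0000; 0.0000 -0.0841]  S=[0.1945 0.0154; 0.0154 0.2320]  K=[0.6011 -0.0596; 0.0429 -0.1034]  nu=[-1.2479, -0.6335]  x^+=[4.1256, 3.0693]  P^+=[0.8565 0.0485; 0.0485 0.2744]
step 3: x^-=[4.6474, 3.0693]  P^-=[1.1509 0.0871; 0.0871 0.3544]  H_jac=[-0.0650 0.0000; 0.0000 -0.0723]  S=[0.1849 0.0164; 0.0164 0.2319]  K=[-0.4047 0.0015; -0.0210 -0.1090]  nu=[1.2979, 3.6174]  x^+=[4.1274, 2.6479]  P^+=[1.1206 0.0849; 0.0849 0.3515]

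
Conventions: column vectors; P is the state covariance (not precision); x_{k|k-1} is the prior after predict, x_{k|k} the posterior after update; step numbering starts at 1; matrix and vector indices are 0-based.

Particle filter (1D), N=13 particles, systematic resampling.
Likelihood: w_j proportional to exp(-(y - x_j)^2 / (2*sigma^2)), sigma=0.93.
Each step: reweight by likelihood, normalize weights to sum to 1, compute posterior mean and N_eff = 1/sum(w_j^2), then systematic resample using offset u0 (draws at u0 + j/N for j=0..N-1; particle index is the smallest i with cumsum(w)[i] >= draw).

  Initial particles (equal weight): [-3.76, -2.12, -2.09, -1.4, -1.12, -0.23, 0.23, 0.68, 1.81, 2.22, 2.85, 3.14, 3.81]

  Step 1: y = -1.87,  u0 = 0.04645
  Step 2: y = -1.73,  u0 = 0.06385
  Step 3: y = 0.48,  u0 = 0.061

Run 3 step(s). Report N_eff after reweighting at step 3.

step 1: w=[0.0319, 0.2424, 0.2444, 0.2212, 0.1815, 0.0531, 0.0196, 0.0059, 0.0001, 0.0000, 0.0000, 0.0000, 0.0000]  mean=-1.6608  Neff=4.8879  idx=[1, 1, 1, 2, 2, 2, 2, 3, 3, 3, 4, 4, 5]
step 2: w=[0.0821, 0.0821, 0.0821, 0.0831, 0.0831, 0.0831, 0.0831, 0.0841, 0.0841, 0.0841, 0.0723, 0.0723, 0.0244]  mean=-1.7377  Neff=12.4822  idx=[0, 1, 2, 3, 4, 5, 6, 7, 8, 9, 10, 11, 12]
step 3: w=[0.0115, 0.0115, 0.0115, 0.0126, 0.0126, 0.0126, 0.0126, 0.0745, 0.0745, 0.0745, 0.1309, 0.1309, 0.4296]  mean=-0.8839  Neff=4.2287  idx=[5, 7, 8, 9, 10, 11, 11, 12, 12, 12, 12, 12, 12]

N_eff = 4.2287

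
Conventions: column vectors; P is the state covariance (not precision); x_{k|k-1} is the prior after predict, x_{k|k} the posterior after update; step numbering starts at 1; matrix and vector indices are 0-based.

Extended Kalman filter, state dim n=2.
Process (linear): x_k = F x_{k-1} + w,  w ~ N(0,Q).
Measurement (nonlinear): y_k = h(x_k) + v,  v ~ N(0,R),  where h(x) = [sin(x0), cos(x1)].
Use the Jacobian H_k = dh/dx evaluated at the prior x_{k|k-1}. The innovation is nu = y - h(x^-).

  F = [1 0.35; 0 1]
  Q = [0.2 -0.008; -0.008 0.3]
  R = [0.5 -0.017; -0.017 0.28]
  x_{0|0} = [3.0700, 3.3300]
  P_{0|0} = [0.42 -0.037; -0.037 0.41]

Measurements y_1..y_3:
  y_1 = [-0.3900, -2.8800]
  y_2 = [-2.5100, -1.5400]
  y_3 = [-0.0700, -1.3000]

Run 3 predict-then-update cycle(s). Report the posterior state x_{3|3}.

step 1: x^-=[4.2355, 3.3300]  P^-=[0.6443 0.0985; 0.0985 0.7100]  H_jac=[-0.4590 0.0000; 0.0000 0.1873]  S=[0.6358 -0.0255; -0.0255 0.3049]  K=[-0.4643 0.0217; -0.0538 0.4316]  nu=[0.4984, -1.8977]  x^+=[3.9628, 2.4841]  P^+=[0.5066 0.0746; 0.0746 0.6502]
step 2: x^-=[4.8323, 2.4841]  P^-=[0.8385 0.2942; 0.2942 0.9502]  H_jac=[0.1196 0.0000; 0.0000 -0.6112]  S=[0.5120 -0.0385; -0.0385 0.6349]  K=[0.1754 -0.2725; -0.0001 -0.9146]  nu=[-1.5172, -0.7485]  x^+=[4.7702, 3.1688]  P^+=[0.7719 0.1297; 0.1297 0.4190]
step 3: x^-=[5.8793, 3.1688]  P^-=[1.1140 0.2684; 0.2684 0.7190]  H_jac=[0.9195 0.0000; 0.0000 0.0272]  S=[1.4420 -0.0103; -0.0103 0.2805]  K=[0.7108 0.0521; 0.1717 0.0759]  nu=[0.3230, -0.3004]  x^+=[6.0932, 3.2014]  P^+=[0.3855 0.0920; 0.0920 0.6752]

x_post = [6.0932, 3.2014]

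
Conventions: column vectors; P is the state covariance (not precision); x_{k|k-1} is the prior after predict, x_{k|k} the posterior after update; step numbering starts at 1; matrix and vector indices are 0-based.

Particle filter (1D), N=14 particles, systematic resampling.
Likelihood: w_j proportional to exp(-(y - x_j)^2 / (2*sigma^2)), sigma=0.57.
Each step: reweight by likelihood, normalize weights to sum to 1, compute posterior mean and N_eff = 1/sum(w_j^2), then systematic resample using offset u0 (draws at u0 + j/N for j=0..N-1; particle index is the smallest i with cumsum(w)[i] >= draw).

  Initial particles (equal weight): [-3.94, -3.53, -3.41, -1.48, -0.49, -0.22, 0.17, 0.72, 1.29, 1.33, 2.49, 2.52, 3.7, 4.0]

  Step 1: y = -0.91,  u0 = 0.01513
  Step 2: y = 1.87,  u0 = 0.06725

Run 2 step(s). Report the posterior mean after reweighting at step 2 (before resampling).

post_mean = 0.0388

step 1: w=[0.0000, 0.0000, 0.0000, 0.2983, 0.3749, 0.2364, 0.0817, 0.0082, 0.0003, 0.0002, 0.0000, 0.0000, 0.0000, 0.0000]  mean=-0.6568  Neff=3.4234  idx=[3, 3, 3, 3, 4, 4, 4, 4, 4, 4, 5, 5, 5, 6]
step 2: w=[0.0000, 0.0000, 0.0000, 0.0000, 0.0115, 0.0115, 0.0115, 0.0115, 0.0115, 0.0115, 0.0732, 0.0732, 0.0732, 0.7114]  mean=0.0388  Neff=1.9121  idx=[9, 10, 11, 12, 13, 13, 13, 13, 13, 13, 13, 13, 13, 13]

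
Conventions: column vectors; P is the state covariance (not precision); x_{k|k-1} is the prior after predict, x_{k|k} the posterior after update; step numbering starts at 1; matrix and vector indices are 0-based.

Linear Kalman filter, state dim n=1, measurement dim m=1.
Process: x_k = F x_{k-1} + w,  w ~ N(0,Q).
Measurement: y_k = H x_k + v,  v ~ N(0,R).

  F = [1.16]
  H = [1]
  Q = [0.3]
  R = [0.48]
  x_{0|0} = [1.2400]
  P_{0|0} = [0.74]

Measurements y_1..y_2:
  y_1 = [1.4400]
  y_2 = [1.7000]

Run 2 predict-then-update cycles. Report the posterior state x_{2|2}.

x_post = [1.6885]

step 1: x^-=[1.4384]  P^-=[1.2957]  S=[1.7757]  K=[0.7297]  nu=[0.0016]  x^+=[1.4396]  P^+=[0.3503]
step 2: x^-=[1.6699]  P^-=[0.7713]  S=[1.2513]  K=[0.6164]  nu=[0.0301]  x^+=[1.6885]  P^+=[0.2959]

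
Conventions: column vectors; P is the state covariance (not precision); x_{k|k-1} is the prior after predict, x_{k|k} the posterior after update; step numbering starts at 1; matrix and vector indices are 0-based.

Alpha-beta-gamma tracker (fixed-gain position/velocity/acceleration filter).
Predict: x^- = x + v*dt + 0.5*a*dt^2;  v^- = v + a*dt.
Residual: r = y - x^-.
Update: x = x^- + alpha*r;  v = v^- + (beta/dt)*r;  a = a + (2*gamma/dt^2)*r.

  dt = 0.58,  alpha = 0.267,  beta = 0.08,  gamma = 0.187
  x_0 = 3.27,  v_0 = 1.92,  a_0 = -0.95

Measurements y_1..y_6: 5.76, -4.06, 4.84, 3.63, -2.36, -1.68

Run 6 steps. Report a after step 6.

a_post = 9.2618

step 1: x_pred=4.2238  r=1.5362  x^+=4.6340  v^+=1.5809  a^+=0.7579
step 2: x_pred=5.6784  r=-9.7384  x^+=3.0782  v^+=0.6772  a^+=-10.0689
step 3: x_pred=1.7774  r=3.0626  x^+=2.5951  v^+=-4.7403  a^+=-6.6641
step 4: x_pred=-1.2751  r=4.9051  x^+=0.0345  v^+=-7.9289  a^+=-1.2107
step 5: x_pred=-4.7679  r=2.4079  x^+=-4.1250  v^+=-8.2990  a^+=1.4663
step 6: x_pred=-8.6917  r=7.0117  x^+=-6.8196  v^+=-6.4814  a^+=9.2618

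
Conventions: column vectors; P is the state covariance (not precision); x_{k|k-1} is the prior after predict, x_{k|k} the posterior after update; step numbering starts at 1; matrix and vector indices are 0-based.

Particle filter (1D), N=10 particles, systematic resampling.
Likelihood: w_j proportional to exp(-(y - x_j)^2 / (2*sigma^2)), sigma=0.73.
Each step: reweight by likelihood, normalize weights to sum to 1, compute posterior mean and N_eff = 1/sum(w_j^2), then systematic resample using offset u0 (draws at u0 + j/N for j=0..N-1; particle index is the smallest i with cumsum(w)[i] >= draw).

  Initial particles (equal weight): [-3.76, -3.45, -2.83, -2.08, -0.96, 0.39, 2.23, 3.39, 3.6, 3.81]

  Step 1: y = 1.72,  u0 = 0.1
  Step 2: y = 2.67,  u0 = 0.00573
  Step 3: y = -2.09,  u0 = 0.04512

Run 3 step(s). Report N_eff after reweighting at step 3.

step 1: w=[0.0000, 0.0000, 0.0000, 0.0000, 0.0011, 0.1728, 0.7117, 0.0664, 0.0330, 0.0151]  mean=2.0546  Neff=1.8445  idx=[5, 6, 6, 6, 6, 6, 6, 6, 7, 9]
step 2: w=[0.0011, 0.1234, 0.1234, 0.1234, 0.1234, 0.1234, 0.1234, 0.1234, 0.0910, 0.0437]  mean=2.4026  Neff=8.5565  idx=[1, 1, 2, 3, 4, 5, 5, 6, 7, 8]
step 3: w=[0.1111, 0.1111, 0.1111, 0.1111, 0.1111, 0.1111, 0.1111, 0.1111, 0.1111, 0.0000]  mean=2.2300  Neff=9.0000  idx=[0, 1, 2, 3, 4, 4, 5, 6, 7, 8]

N_eff = 9.0000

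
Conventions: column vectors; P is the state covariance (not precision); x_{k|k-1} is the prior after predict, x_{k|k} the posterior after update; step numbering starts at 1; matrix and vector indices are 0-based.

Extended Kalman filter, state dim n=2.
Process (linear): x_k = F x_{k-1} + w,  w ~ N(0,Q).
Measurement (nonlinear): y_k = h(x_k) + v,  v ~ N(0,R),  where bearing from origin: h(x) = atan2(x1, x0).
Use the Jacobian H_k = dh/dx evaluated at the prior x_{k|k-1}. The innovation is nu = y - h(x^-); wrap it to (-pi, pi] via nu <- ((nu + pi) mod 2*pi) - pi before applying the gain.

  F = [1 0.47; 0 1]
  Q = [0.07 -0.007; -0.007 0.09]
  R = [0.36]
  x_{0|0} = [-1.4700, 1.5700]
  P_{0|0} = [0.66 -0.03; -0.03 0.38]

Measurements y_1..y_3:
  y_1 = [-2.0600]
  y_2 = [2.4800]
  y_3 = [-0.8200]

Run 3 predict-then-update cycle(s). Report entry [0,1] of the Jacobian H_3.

H_jac[0,1] = -0.4789

step 1: x^-=[-0.7321, 1.5700]  P^-=[0.7857 0.1416; 0.1416 0.4700]  H_jac=[-0.5232 -0.2440]  S=[0.6392]  K=[-0.6972; -0.2953]  nu=[2.2161]  x^+=[-2.2771, 0.9156]  P^+=[0.4751 0.0100; 0.0100 0.4143]
step 2: x^-=[-1.8467, 0.9156]  P^-=[0.6460 0.1977; 0.1977 0.5043]  H_jac=[-0.2155 -0.4346]  S=[0.5223]  K=[-0.4311; -0.5012]  nu=[-0.2013]  x^+=[-1.7600, 1.0165]  P^+=[0.5489 0.0849; 0.0849 0.3731]
step 3: x^-=[-1.2822, 1.0165]  P^-=[0.7811 0.2532; 0.2532 0.4631]  H_jac=[-0.3797 -0.4789]  S=[0.6709]  K=[-0.6228; -0.4738]  nu=[2.9919]  x^+=[-3.1456, -0.4012]  P^+=[0.5209 0.0552; 0.0552 0.3124]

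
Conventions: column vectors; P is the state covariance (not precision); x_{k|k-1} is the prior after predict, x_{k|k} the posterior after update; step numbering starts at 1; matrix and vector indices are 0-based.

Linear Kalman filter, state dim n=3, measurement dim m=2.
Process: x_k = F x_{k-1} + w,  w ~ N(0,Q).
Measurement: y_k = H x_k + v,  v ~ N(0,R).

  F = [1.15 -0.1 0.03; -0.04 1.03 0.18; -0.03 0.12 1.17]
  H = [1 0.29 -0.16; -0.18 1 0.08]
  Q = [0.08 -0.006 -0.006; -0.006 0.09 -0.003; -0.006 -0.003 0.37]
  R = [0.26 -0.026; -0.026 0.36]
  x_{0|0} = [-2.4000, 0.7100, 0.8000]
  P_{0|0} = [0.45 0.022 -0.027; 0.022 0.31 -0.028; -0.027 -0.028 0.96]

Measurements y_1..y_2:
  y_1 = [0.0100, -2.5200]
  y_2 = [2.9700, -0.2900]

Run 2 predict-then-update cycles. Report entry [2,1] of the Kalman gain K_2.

K[2,1] = 0.6741

step 1: x^-=[-2.8070, 0.9713, 1.0932]  P^-=[0.6723 -0.0332 -0.0216; -0.0332 0.4389 0.2043; -0.0216 0.2043 1.6829]  S=[0.9810 -0.1031; -0.1031 0.8767]  K=[0.6686 -0.0993; 0.1193 0.5401; -0.1974 0.3678]  nu=[2.7102, -4.0840]  x^+=[-0.5894, -0.9111, -0.9441]  P^+=[0.2114 -0.0285 0.1673; -0.0285 0.1825 0.0468; 0.1673 0.0468 1.5111]
step 2: x^-=[-0.6150, -1.0848, -1.1962]  P^-=[0.3806 -0.0251 0.2532; -0.0251 0.3502 0.3877; 0.2532 0.3877 2.4429]  S=[0.6010 -0.0736; -0.0736 0.8019]  K=[0.5487 -0.0412; 0.0837 0.4887; 0.0405 0.6741]  nu=[3.7082, 0.7798]  x^+=[1.3876, -0.3933, -0.5203]  P^+=[0.1950 -0.0171 0.2892; -0.0171 0.1605 0.1271; 0.2892 0.1271 2.0816]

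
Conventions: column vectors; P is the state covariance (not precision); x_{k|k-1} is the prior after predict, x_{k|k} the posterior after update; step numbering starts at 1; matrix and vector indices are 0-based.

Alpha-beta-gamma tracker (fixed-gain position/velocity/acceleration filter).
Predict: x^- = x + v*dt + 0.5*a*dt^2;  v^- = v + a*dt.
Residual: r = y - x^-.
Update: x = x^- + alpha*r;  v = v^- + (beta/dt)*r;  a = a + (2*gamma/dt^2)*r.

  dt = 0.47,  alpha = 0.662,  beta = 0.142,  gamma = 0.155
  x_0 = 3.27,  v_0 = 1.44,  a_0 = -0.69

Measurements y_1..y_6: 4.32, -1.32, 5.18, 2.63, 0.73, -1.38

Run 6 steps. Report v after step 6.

v_post = -3.0135

step 1: x_pred=3.8706  r=0.4494  x^+=4.1681  v^+=1.2515  a^+=-0.0593
step 2: x_pred=4.7497  r=-6.0697  x^+=0.7316  v^+=-0.6102  a^+=-8.5773
step 3: x_pred=-0.5026  r=5.6826  x^+=3.2593  v^+=-2.9247  a^+=-0.6026
step 4: x_pred=1.8181  r=0.8119  x^+=2.3556  v^+=-2.9626  a^+=0.5367
step 5: x_pred=1.0224  r=-0.2924  x^+=0.8288  v^+=-2.7987  a^+=0.1264
step 6: x_pred=-0.4726  r=-0.9074  x^+=-1.0733  v^+=-3.0135  a^+=-1.1470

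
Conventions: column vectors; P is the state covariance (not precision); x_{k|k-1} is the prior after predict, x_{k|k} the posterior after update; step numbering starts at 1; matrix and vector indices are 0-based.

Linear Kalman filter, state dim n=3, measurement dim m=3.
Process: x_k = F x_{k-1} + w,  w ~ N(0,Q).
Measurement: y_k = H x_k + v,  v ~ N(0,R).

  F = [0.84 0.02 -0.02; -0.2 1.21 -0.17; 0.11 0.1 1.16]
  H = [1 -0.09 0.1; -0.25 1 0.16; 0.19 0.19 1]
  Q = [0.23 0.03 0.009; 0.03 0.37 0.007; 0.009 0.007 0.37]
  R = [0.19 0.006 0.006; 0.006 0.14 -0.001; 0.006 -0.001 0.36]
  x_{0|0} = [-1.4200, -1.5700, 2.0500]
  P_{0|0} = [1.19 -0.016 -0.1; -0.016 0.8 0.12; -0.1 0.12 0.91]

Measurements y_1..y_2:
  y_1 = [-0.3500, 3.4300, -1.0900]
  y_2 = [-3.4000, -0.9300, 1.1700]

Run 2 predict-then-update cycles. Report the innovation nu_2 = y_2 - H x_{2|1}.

step 1: x^-=[-1.2652, -1.9642, 2.0648]  P^-=[1.0731 -0.1531 0.0034; -0.1531 1.5668 0.0878; 0.0034 0.0878 1.6189]  S=[1.3186 -0.5259 0.3157; -0.5259 1.9196 0.5727; 0.3157 0.5727 2.0978]  K=[0.8477 0.0280 -0.0503; 0.1788 0.9251 -0.1096; -0.1170 -0.0977 0.8242]  nu=[0.5319, 4.7475, -2.5412]  x^+=[-0.5533, 2.8013, -0.5558]  P^+=[0.1722 0.0613 -0.0574; 0.0613 0.1590 -0.0811; -0.0574 -0.0811 0.3225]
step 2: x^-=[-0.3976, 3.5947, -0.4255]  P^-=[0.3557 0.0783 -0.0345; 0.0783 0.6188 -0.1323; -0.0345 -0.1323 0.7754]  S=[0.5399 -0.0622 0.1283; -0.0622 0.7222 0.1061; 0.1283 0.1061 1.1129]  K=[0.6525 0.0390 -0.0359; 0.1348 0.8259 -0.0942; -0.0738 -0.1068 0.6870]  nu=[-2.6363, -4.5560, 0.9880]  x^+=[-2.3311, -0.6166, 0.9345]  P^+=[0.1328 0.0496 -0.0437; 0.0496 0.1401 -0.0700; -0.0437 -0.0700 0.2686]

innov = [-2.6363, -4.5560, 0.9880]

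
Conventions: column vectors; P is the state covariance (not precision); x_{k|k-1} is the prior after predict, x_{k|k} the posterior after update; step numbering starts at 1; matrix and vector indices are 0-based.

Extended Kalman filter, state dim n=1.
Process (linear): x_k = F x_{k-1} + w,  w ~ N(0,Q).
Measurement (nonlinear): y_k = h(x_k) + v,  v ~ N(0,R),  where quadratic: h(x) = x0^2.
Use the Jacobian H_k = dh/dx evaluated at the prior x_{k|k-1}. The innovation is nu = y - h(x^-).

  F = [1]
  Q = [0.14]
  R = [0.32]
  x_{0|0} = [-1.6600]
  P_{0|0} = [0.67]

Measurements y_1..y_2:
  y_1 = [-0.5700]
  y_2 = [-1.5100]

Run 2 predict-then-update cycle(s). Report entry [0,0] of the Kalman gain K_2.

K[0,0] = -0.3623

step 1: x^-=[-1.6600]  P^-=[0.8100]  H_jac=[-3.3200]  S=[9.2481]  K=[-0.2908]  nu=[-3.3256]  x^+=[-0.6930]  P^+=[0.0280]
step 2: x^-=[-0.6930]  P^-=[0.1680]  H_jac=[-1.3859]  S=[0.6428]  K=[-0.3623]  nu=[-1.9902]  x^+=[0.0281]  P^+=[0.0837]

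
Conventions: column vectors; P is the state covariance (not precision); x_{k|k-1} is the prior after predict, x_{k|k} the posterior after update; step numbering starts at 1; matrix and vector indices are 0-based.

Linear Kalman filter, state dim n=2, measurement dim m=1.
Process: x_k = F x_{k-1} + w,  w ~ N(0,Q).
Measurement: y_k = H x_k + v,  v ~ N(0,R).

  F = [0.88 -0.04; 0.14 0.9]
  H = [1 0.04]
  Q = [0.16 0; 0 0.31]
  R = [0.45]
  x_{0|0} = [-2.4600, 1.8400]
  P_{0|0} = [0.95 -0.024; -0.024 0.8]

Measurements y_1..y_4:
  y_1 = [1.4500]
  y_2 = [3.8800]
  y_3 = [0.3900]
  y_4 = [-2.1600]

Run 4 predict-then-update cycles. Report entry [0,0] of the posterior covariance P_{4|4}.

step 1: x^-=[-2.2384, 1.3116]  P^-=[0.8986 0.0694; 0.0694 0.9706]  S=[1.3558]  K=[0.6649; 0.0798]  nu=[3.6359]  x^+=[0.1791, 1.6017]  P^+=[0.2993 -0.0026; -0.0026 0.9619]
step 2: x^-=[0.0935, 1.4666]  P^-=[0.3935 0.0002; 0.0002 1.0944]  S=[0.8453]  K=[0.4655; 0.0521]  nu=[3.7278]  x^+=[1.8290, 1.6607]  P^+=[0.2103 -0.0203; -0.0203 1.0921]
step 3: x^-=[1.5431, 1.7507]  P^-=[0.3260 -0.0293; -0.0293 1.1936]  S=[0.7756]  K=[0.4189; 0.0237]  nu=[-1.2231]  x^+=[1.0308, 1.7217]  P^+=[0.1900 -0.0370; -0.0370 1.1932]
step 4: x^-=[0.8382, 1.6938]  P^-=[0.3116 -0.0487; -0.0487 1.2709]  S=[0.7598]  K=[0.4076; 0.0028]  nu=[-3.0660]  x^+=[-0.4115, 1.6851]  P^+=[0.1854 -0.0496; -0.0496 1.2709]

P_post[0,0] = 0.1854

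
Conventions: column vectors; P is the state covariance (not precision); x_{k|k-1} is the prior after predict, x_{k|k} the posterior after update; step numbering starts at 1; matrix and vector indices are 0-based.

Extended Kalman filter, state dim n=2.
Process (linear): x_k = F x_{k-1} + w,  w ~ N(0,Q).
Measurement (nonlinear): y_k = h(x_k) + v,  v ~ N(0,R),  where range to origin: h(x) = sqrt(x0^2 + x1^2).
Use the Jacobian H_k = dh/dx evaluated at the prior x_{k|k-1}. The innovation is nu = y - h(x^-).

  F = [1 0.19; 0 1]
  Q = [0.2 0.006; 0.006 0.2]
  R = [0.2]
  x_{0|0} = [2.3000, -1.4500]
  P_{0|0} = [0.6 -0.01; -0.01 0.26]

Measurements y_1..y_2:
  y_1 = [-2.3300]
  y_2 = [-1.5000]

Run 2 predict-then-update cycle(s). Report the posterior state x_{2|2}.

x_post = [0.7135, 1.0802]

step 1: x^-=[2.0245, -1.4500]  P^-=[0.8056 0.0454; 0.0454 0.4600]  H_jac=[0.8130 -0.5823]  S=[0.8454]  K=[0.7434; -0.2732]  nu=[-4.8202]  x^+=[-1.5588, -0.1333]  P^+=[0.3384 0.2171; 0.2171 0.3969]
step 2: x^-=[-1.5842, -0.1333]  P^-=[0.6352 0.2985; 0.2985 0.5969]  H_jac=[-0.9965 -0.0838]  S=[0.8848]  K=[-0.7436; -0.3927]  nu=[-3.0898]  x^+=[0.7135, 1.0802]  P^+=[0.1459 0.0401; 0.0401 0.4604]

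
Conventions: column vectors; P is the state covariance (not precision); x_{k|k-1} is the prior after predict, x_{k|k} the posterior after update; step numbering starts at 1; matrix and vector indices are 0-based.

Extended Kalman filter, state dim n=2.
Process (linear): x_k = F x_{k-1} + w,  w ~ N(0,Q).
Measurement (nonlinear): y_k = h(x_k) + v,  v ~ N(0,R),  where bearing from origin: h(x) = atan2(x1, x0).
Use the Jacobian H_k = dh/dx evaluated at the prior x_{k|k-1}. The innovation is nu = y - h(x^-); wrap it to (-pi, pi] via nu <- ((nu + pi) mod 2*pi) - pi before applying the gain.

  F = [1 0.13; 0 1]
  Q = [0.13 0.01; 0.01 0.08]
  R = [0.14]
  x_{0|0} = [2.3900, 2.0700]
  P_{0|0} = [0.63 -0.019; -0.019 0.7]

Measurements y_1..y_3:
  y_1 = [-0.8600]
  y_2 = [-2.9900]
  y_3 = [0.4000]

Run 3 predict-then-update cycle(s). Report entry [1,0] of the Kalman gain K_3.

K[1,0] = 0.3138

step 1: x^-=[2.6591, 2.0700]  P^-=[0.7669 0.0820; 0.0820 0.7800]  H_jac=[-0.1823 0.2342]  S=[0.2013]  K=[-0.5992; 0.8333]  nu=[-1.5215]  x^+=[3.5708, 0.8022]  P^+=[0.6946 0.1825; 0.1825 0.6403]
step 2: x^-=[3.6751, 0.8022]  P^-=[0.8829 0.2757; 0.2757 0.7203]  H_jac=[-0.0567 0.2597]  S=[0.1833]  K=[0.1176; 0.9353]  nu=[3.0783]  x^+=[4.0371, 3.6812]  P^+=[0.8804 0.2556; 0.2556 0.5599]
step 3: x^-=[4.5157, 3.6812]  P^-=[1.0863 0.3383; 0.3383 0.6399]  H_jac=[-0.1085 0.1330]  S=[0.1543]  K=[-0.4717; 0.3138]  nu=[-0.2839]  x^+=[4.6496, 3.5921]  P^+=[1.0519 0.3612; 0.3612 0.6247]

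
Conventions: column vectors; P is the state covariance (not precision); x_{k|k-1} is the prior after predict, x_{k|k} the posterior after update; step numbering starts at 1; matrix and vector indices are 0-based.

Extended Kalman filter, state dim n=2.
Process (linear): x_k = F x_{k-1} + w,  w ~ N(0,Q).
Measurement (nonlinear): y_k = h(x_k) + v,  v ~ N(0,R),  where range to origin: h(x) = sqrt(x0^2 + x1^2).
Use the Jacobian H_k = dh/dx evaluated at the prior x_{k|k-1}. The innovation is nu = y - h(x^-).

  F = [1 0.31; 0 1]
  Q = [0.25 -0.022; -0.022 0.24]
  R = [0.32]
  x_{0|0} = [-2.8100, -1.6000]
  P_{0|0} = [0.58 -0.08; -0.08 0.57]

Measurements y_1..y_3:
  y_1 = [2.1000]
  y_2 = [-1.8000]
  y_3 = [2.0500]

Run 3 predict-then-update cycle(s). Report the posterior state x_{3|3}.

x_post = [0.1626, 1.7100]

step 1: x^-=[-3.3060, -1.6000]  P^-=[0.8352 0.0747; 0.0747 0.8100]  H_jac=[-0.9001 -0.4356]  S=[1.2090]  K=[-0.6487; -0.3475]  nu=[-1.5728]  x^+=[-2.2857, -1.0535]  P^+=[0.3264 -0.1978; -0.1978 0.6640]
step 2: x^-=[-2.6122, -1.0535]  P^-=[0.5175 -0.0140; -0.0140 0.9040]  H_jac=[-0.9274 -0.3740]  S=[0.8819]  K=[-0.5383; -0.3687]  nu=[-4.6167]  x^+=[-0.1270, 0.6487]  P^+=[0.2620 -0.1890; -0.1890 0.7841]
step 3: x^-=[0.0741, 0.6487]  P^-=[0.4701 0.0321; 0.0321 1.0241]  H_jac=[0.1135 0.9935]  S=[1.3442]  K=[0.0634; 0.7597]  nu=[1.3971]  x^+=[0.1626, 1.7100]  P^+=[0.4647 -0.0327; -0.0327 0.2484]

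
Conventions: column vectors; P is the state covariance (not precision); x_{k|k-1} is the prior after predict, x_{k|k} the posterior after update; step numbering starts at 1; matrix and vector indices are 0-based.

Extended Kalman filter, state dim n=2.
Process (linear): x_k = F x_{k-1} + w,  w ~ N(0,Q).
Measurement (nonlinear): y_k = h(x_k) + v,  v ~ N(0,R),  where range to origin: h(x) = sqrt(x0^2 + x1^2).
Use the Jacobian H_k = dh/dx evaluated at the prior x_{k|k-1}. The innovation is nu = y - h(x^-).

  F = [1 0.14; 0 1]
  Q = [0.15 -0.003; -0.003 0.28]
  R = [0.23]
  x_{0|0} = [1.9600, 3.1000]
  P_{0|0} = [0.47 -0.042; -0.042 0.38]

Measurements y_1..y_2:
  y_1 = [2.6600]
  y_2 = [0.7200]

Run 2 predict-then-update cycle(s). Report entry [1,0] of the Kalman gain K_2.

step 1: x^-=[2.3940, 3.1000]  P^-=[0.6157 0.0082; 0.0082 0.6600]  H_jac=[0.6112 0.7915]  S=[0.8814]  K=[0.4343; 0.5984]  nu=[-1.2568]  x^+=[1.8481, 2.3480]  P^+=[0.4494 -0.2209; -0.2209 0.3444]
step 2: x^-=[2.1769, 2.3480]  P^-=[0.5443 -0.1756; -0.1756 0.6244]  H_jac=[0.6799 0.7333]  S=[0.6423]  K=[0.3757; 0.5270]  nu=[-2.4818]  x^+=[1.2445, 1.0400]  P^+=[0.4537 -0.3028; -0.3028 0.4460]

K[1,0] = 0.5270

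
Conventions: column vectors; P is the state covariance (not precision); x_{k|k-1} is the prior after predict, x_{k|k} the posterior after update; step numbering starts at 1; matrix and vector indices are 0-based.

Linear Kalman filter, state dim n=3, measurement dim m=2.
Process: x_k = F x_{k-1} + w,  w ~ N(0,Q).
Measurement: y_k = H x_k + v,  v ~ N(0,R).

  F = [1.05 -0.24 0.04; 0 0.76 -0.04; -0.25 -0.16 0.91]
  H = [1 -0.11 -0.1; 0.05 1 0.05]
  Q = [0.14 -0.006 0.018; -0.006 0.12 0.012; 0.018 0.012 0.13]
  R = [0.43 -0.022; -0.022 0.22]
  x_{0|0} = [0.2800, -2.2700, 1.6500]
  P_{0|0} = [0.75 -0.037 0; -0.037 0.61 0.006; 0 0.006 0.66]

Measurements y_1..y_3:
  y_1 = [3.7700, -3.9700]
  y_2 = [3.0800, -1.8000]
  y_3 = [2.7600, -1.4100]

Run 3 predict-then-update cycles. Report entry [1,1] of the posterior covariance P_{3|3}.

step 1: x^-=[0.9048, -1.7912, 1.7947]  P^-=[1.0216 -0.1476 -0.1288; -0.1476 0.4730 -0.0750; -0.1288 -0.0750 0.7343]  S=[1.5212 -0.1713; -0.1713 0.6745]  K=[0.6933 0.0234; -0.0506 0.6719; -0.1389 -0.1016]  nu=[2.8476, -2.3138]  x^+=[2.8249, -3.4901, 1.6340]  P^+=[0.2955 -0.0252 0.0067; -0.0252 0.1529 -0.0548; 0.0067 -0.0548 0.7028]
step 2: x^-=[3.8692, -2.7178, 1.3392]  P^-=[0.4901 -0.0576 -0.0067; -0.0576 0.2128 -0.0655; -0.0067 -0.0655 0.7453]  S=[0.9427 -0.0753; -0.0753 0.4235]  K=[0.5285 0.0150; -0.0406 0.4807; -0.0851 -0.0827]  nu=[-0.9542, 0.6574]  x^+=[3.3747, -2.3631, 1.3660]  P^+=[0.2279 -0.0214 0.0328; -0.0214 0.1104 -0.0548; 0.0328 -0.0548 0.7366]
step 3: x^-=[4.1653, -1.8506, 0.7775]  P^-=[0.4133 -0.0479 0.0349; -0.0479 0.1883 -0.0621; 0.0349 -0.0621 0.7563]  S=[0.8554 -0.0654; -0.0654 0.4004]  K=[0.4865 0.0157; -0.0386 0.4502; -0.0445 -0.0636]  nu=[-1.5311, 0.1935]  x^+=[3.4234, -1.7044, 0.8333]  P^+=[0.2118 -0.0204 0.0518; -0.0204 0.1036 -0.0533; 0.0518 -0.0533 0.7534]

P_post[1,1] = 0.1036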